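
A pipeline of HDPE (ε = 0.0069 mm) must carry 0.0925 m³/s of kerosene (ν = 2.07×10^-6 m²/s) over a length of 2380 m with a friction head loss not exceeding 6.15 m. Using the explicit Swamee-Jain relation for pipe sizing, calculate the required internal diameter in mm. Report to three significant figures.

Swamee-Jain (Type III): D = 0.66·[ε^1.25·(LQ²/(gh_f))^4.75 + ν·Q^9.4·(L/(gh_f))^5.2]^0.04
LQ²/(gh_f) = 0.3375; L/(gh_f) = 39.45
Term 1 = ε^1.25·(…)^4.75 = 2.03×10^-9; Term 2 = ν·Q^9.4·(…)^5.2 = 7.89×10^-8
D = 0.66·(2.03×10^-9 + 7.89×10^-8)^0.04 = 0.3435 m = 343 mm
Check: V = 0.998 m/s, Re = 1.66×10^5, f = 0.01628, h_f = 5.73 m ≈ 6.15 m ✓

D ≈ 343 mm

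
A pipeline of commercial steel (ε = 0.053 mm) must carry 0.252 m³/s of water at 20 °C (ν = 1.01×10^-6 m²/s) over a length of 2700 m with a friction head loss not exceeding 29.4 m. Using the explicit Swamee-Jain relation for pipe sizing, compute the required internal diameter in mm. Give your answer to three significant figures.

Swamee-Jain (Type III): D = 0.66·[ε^1.25·(LQ²/(gh_f))^4.75 + ν·Q^9.4·(L/(gh_f))^5.2]^0.04
LQ²/(gh_f) = 0.5945; L/(gh_f) = 9.362
Term 1 = ε^1.25·(…)^4.75 = 3.82×10^-7; Term 2 = ν·Q^9.4·(…)^5.2 = 2.68×10^-7
D = 0.66·(3.82×10^-7 + 2.68×10^-7)^0.04 = 0.3733 m = 373 mm
Check: V = 2.30 m/s, Re = 8.51×10^5, f = 0.01425, h_f = 27.8 m ≈ 29.4 m ✓

D ≈ 373 mm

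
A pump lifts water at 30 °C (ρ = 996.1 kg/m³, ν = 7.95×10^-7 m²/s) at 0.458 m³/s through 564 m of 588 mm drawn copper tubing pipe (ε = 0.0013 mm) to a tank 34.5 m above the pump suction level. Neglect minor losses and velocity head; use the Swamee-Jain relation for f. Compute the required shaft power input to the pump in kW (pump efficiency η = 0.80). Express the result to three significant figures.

V = 4Q/(πD²) = 1.687 m/s; Re = 1.25×10^6; ε/D = 2.21×10^-6; f = 0.01125
h_f = f(L/D)V²/2g = 1.565 m
Total head H = z + h_f = 34.5 + 1.565 = 36.06 m
P_hyd = ρgQH = 996.1·9.81·0.458·36.06 = 161.4 kW
P_shaft = P_hyd/η = 161.4/0.80 = 201.8 kW

P_shaft ≈ 202 kW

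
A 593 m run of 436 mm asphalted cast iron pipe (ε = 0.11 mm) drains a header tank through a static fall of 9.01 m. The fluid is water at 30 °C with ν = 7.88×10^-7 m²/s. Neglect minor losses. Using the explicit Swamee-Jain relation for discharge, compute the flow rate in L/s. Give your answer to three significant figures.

Q ≈ 441 L/s

Swamee-Jain (Type II): Q = -0.965·√(gD⁵h_f/L)·ln[ε/(3.7D) + √(3.17ν²L/(gD³h_f))]
√(gD⁵h_f/L) = √(9.81·0.436⁵·9.01/593) = 0.04846
ε/(3.7D) = 6.82×10^-5; √(3.17ν²L/(gD³h_f)) = 1.26×10^-5
Q = -0.965·0.04846·ln(8.081×10^-5) = 0.4407 m³/s
Check: V = 2.95 m/s, Re = 1.63×10^6, f = 0.01501, h_f = 9.06 m ≈ 9.01 m ✓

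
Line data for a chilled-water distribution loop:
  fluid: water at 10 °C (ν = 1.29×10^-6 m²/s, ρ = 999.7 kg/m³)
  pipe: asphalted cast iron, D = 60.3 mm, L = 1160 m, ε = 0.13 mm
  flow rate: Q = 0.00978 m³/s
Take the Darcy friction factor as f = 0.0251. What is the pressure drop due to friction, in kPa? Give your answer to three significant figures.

V = 4Q/(πD²) = 4·0.00978/(π·0.0603²) = 3.425 m/s
h_f = f(L/D)V²/(2g) = 0.02510·(1160/0.0603)·3.425²/(2·9.81) = 288.6 m
Δp = ρg·h_f = 999.7·9.81·288.6 = 2831 kPa

Δp ≈ 2830 kPa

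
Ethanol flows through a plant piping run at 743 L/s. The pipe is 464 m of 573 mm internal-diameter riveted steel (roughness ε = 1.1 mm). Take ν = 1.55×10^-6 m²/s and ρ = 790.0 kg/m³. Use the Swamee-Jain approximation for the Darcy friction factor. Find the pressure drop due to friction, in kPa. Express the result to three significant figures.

V = 4Q/(πD²) = 4·0.743/(π·0.573²) = 2.881 m/s
Re = VD/ν = 2.881·0.573/1.55×10^-6 = 1.07×10^6 → turbulent
ε/D = 1.1/573 = 0.00192
Swamee-Jain: f = 0.02342
h_f = f(L/D)V²/(2g) = 0.02342·(464/0.573)·2.881²/(2·9.81) = 8.024 m
Δp = ρg·h_f = 790.0·9.81·8.024 = 62.19 kPa

Δp ≈ 62.2 kPa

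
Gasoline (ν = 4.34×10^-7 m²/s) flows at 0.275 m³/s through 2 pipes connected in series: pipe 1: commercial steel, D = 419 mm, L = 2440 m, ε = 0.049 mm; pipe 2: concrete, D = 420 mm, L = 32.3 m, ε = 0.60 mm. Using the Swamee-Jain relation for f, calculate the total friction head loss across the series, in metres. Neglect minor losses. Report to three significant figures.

H ≈ 15.9 m

Pipe 1: V = 1.994 m/s, Re = 1.93×10^6, ε/D = 1.17×10^-4, f = 0.01319, h_1 = f(L/D)V²/2g = 15.57 m
Pipe 2: V = 1.985 m/s, Re = 1.92×10^6, ε/D = 0.00143, f = 0.02164, h_2 = f(L/D)V²/2g = 0.3341 m
Series → Q common, losses add: H = Σh = 15.90 m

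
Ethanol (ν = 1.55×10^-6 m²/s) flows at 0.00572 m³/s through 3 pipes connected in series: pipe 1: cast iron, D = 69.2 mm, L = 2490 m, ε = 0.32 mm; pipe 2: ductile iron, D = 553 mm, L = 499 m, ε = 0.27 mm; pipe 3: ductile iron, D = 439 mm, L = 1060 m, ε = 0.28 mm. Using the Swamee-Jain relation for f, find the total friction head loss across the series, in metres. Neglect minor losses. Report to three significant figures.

Pipe 1: V = 1.521 m/s, Re = 6.79×10^4, ε/D = 0.00462, f = 0.03139, h_1 = f(L/D)V²/2g = 133.2 m
Pipe 2: V = 0.02382 m/s, Re = 8500, ε/D = 4.88×10^-4, f = 0.03319, h_2 = f(L/D)V²/2g = 8.658×10^-4 m
Pipe 3: V = 0.03779 m/s, Re = 1.07×10^4, ε/D = 6.38×10^-4, f = 0.03153, h_3 = f(L/D)V²/2g = 0.005542 m
Series → Q common, losses add: H = Σh = 133.2 m

H ≈ 133 m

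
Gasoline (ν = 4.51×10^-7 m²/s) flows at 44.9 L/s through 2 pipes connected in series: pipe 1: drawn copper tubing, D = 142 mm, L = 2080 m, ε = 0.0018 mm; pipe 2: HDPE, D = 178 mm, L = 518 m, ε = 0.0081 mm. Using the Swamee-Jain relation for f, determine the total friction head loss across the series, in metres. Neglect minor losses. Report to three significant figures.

Pipe 1: V = 2.835 m/s, Re = 8.93×10^5, ε/D = 1.27×10^-5, f = 0.01212, h_1 = f(L/D)V²/2g = 72.74 m
Pipe 2: V = 1.804 m/s, Re = 7.12×10^5, ε/D = 4.55×10^-5, f = 0.01313, h_2 = f(L/D)V²/2g = 6.341 m
Series → Q common, losses add: H = Σh = 79.08 m

H ≈ 79.1 m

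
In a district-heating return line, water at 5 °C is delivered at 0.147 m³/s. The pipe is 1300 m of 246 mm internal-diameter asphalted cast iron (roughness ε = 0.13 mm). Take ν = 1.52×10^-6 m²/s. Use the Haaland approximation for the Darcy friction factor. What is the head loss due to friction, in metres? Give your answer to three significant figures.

V = 4Q/(πD²) = 4·0.147/(π·0.246²) = 3.093 m/s
Re = VD/ν = 3.093·0.246/1.52×10^-6 = 5.01×10^5 → turbulent
ε/D = 0.13/246 = 5.28×10^-4
Haaland: f = 0.01776
h_f = f(L/D)V²/(2g) = 0.01776·(1300/0.246)·3.093²/(2·9.81) = 45.75 m

h_f ≈ 45.7 m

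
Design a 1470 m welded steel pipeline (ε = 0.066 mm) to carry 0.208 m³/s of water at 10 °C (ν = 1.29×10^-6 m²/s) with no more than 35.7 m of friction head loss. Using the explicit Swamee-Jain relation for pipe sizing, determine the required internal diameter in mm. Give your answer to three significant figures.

Swamee-Jain (Type III): D = 0.66·[ε^1.25·(LQ²/(gh_f))^4.75 + ν·Q^9.4·(L/(gh_f))^5.2]^0.04
LQ²/(gh_f) = 0.1816; L/(gh_f) = 4.197
Term 1 = ε^1.25·(…)^4.75 = 1.80×10^-9; Term 2 = ν·Q^9.4·(…)^5.2 = 8.71×10^-10
D = 0.66·(1.80×10^-9 + 8.71×10^-10)^0.04 = 0.2996 m = 300 mm
Check: V = 2.95 m/s, Re = 6.85×10^5, f = 0.01533, h_f = 33.4 m ≈ 35.7 m ✓

D ≈ 300 mm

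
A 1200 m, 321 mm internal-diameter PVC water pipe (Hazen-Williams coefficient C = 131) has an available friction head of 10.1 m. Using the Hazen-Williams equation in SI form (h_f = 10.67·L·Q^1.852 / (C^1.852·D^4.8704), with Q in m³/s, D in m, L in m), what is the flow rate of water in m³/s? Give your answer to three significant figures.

Q ≈ 0.139 m³/s

Rearranging: Q = [h_f·C^1.852·D^4.8704 / (10.67·L)]^(1/1.852)
Q = [10.1·131^1.852·0.321^4.8704 / (10.67·1200)]^0.540 = 0.1393 m³/s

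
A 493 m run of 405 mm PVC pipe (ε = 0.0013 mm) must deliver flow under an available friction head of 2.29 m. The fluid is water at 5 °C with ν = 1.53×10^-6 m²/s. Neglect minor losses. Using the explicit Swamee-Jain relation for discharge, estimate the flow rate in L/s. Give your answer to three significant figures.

Q ≈ 213 L/s

Swamee-Jain (Type II): Q = -0.965·√(gD⁵h_f/L)·ln[ε/(3.7D) + √(3.17ν²L/(gD³h_f))]
√(gD⁵h_f/L) = √(9.81·0.405⁵·2.29/493) = 0.02228
ε/(3.7D) = 8.68×10^-7; √(3.17ν²L/(gD³h_f)) = 4.95×10^-5
Q = -0.965·0.02228·ln(5.038×10^-5) = 0.2128 m³/s
Check: V = 1.65 m/s, Re = 4.37×10^5, f = 0.01346, h_f = 2.28 m ≈ 2.29 m ✓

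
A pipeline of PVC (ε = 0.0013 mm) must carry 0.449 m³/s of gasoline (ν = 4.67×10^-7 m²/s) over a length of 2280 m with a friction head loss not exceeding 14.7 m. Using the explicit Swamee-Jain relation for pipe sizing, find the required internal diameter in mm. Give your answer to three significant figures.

D ≈ 485 mm

Swamee-Jain (Type III): D = 0.66·[ε^1.25·(LQ²/(gh_f))^4.75 + ν·Q^9.4·(L/(gh_f))^5.2]^0.04
LQ²/(gh_f) = 3.187; L/(gh_f) = 15.81
Term 1 = ε^1.25·(…)^4.75 = 1.08×10^-5; Term 2 = ν·Q^9.4·(…)^5.2 = 4.31×10^-4
D = 0.66·(1.08×10^-5 + 4.31×10^-4)^0.04 = 0.4846 m = 485 mm
Check: V = 2.43 m/s, Re = 2.53×10^6, f = 0.01011, h_f = 14.4 m ≈ 14.7 m ✓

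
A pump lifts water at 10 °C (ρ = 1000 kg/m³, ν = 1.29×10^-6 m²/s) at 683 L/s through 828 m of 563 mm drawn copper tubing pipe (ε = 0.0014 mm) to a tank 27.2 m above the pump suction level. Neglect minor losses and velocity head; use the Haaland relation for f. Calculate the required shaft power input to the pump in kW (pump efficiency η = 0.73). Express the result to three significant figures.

V = 4Q/(πD²) = 2.744 m/s; Re = 1.20×10^6; ε/D = 2.49×10^-6; f = 0.01129
h_f = f(L/D)V²/2g = 6.369 m
Total head H = z + h_f = 27.2 + 6.369 = 33.57 m
P_hyd = ρgQH = 1000·9.81·0.683·33.57 = 224.9 kW
P_shaft = P_hyd/η = 224.9/0.73 = 308.1 kW

P_shaft ≈ 308 kW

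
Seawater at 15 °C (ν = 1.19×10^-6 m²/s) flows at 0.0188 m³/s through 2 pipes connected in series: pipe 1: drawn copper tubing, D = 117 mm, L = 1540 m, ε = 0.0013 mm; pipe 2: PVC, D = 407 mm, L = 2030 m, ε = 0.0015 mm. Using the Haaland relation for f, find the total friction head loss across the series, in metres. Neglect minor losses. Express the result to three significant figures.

Pipe 1: V = 1.749 m/s, Re = 1.72×10^5, ε/D = 1.11×10^-5, f = 0.01603, h_1 = f(L/D)V²/2g = 32.87 m
Pipe 2: V = 0.1445 m/s, Re = 4.94×10^4, ε/D = 3.69×10^-6, f = 0.02078, h_2 = f(L/D)V²/2g = 0.1103 m
Series → Q common, losses add: H = Σh = 32.98 m

H ≈ 33.0 m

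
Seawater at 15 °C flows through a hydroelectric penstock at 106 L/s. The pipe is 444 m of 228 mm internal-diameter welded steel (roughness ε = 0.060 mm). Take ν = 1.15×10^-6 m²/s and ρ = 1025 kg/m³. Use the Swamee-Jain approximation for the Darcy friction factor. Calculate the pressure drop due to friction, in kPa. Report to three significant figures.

Δp ≈ 108 kPa

V = 4Q/(πD²) = 4·0.106/(π·0.228²) = 2.596 m/s
Re = VD/ν = 2.596·0.228/1.15×10^-6 = 5.15×10^5 → turbulent
ε/D = 0.060/228 = 2.63×10^-4
Swamee-Jain: f = 0.01604
h_f = f(L/D)V²/(2g) = 0.01604·(444/0.228)·2.596²/(2·9.81) = 10.73 m
Δp = ρg·h_f = 1025·9.81·10.73 = 107.9 kPa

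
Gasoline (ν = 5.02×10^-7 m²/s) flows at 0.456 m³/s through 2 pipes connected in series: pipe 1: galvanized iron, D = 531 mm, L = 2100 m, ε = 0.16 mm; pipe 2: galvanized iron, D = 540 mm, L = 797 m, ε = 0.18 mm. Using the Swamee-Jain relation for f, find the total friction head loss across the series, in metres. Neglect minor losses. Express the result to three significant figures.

Pipe 1: V = 2.059 m/s, Re = 2.18×10^6, ε/D = 3.01×10^-4, f = 0.01537, h_1 = f(L/D)V²/2g = 13.14 m
Pipe 2: V = 1.991 m/s, Re = 2.14×10^6, ε/D = 3.33×10^-4, f = 0.01568, h_2 = f(L/D)V²/2g = 4.676 m
Series → Q common, losses add: H = Σh = 17.82 m

H ≈ 17.8 m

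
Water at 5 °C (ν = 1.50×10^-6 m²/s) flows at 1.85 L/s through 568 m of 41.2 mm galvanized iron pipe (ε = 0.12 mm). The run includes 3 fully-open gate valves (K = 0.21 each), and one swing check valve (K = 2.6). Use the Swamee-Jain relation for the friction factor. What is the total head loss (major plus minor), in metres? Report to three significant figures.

V = 4Q/(πD²) = 1.388 m/s; V²/2g = 0.09815 m
Re = 3.81×10^4, ε/D = 0.00291 → f = 0.02945 (Swamee-Jain)
Major: h_f = f(L/D)·V²/2g = 0.02945·13786·0.09815 = 39.84 m
Minor: ΣK = 3.23; h_m = ΣK·V²/2g = 0.3170 m
Total H_L = 39.84 + 0.3170 = 40.16 m

H_L ≈ 40.2 m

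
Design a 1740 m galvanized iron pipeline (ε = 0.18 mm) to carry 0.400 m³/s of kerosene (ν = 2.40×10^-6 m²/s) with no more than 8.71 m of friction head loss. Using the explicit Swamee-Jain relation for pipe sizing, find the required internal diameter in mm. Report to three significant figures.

Swamee-Jain (Type III): D = 0.66·[ε^1.25·(LQ²/(gh_f))^4.75 + ν·Q^9.4·(L/(gh_f))^5.2]^0.04
LQ²/(gh_f) = 3.258; L/(gh_f) = 20.36
Term 1 = ε^1.25·(…)^4.75 = 0.00570; Term 2 = ν·Q^9.4·(…)^5.2 = 0.00279
D = 0.66·(0.00570 + 0.00279)^0.04 = 0.5454 m = 545 mm
Check: V = 1.71 m/s, Re = 3.89×10^5, f = 0.01690, h_f = 8.06 m ≈ 8.71 m ✓

D ≈ 545 mm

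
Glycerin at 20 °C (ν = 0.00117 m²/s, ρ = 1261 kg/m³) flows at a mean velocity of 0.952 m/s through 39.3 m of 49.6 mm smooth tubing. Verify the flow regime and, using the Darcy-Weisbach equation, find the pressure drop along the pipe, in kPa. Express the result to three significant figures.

Δp ≈ 718 kPa

Re = VD/ν = 0.952·0.04960/0.00117 = 40.4 → laminar (Re < 2300)
f = 64/Re = 1.586
h_f = f(L/D)V²/(2g) = 1.586·(39.3/0.04960)·0.952²/(2·9.81) = 58.04 m
Δp = ρg·h_f = 1261·9.81·58.04 = 718.0 kPa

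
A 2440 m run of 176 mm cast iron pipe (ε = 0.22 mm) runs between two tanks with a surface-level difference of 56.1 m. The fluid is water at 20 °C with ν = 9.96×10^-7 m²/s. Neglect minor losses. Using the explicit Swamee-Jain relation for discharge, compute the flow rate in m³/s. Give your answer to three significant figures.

Swamee-Jain (Type II): Q = -0.965·√(gD⁵h_f/L)·ln[ε/(3.7D) + √(3.17ν²L/(gD³h_f))]
√(gD⁵h_f/L) = √(9.81·0.176⁵·56.1/2440) = 0.006172
ε/(3.7D) = 3.38×10^-4; √(3.17ν²L/(gD³h_f)) = 5.06×10^-5
Q = -0.965·0.006172·ln(3.884×10^-4) = 0.04677 m³/s
Check: V = 1.92 m/s, Re = 3.40×10^5, f = 0.02163, h_f = 56.5 m ≈ 56.1 m ✓

Q ≈ 0.0468 m³/s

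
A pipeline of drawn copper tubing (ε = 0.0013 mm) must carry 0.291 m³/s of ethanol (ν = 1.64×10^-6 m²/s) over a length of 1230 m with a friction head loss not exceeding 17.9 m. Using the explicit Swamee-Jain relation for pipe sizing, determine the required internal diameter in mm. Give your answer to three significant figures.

D ≈ 365 mm

Swamee-Jain (Type III): D = 0.66·[ε^1.25·(LQ²/(gh_f))^4.75 + ν·Q^9.4·(L/(gh_f))^5.2]^0.04
LQ²/(gh_f) = 0.5932; L/(gh_f) = 7.005
Term 1 = ε^1.25·(…)^4.75 = 3.67×10^-9; Term 2 = ν·Q^9.4·(…)^5.2 = 3.73×10^-7
D = 0.66·(3.67×10^-9 + 3.73×10^-7)^0.04 = 0.3652 m = 365 mm
Check: V = 2.78 m/s, Re = 6.19×10^5, f = 0.01267, h_f = 16.8 m ≈ 17.9 m ✓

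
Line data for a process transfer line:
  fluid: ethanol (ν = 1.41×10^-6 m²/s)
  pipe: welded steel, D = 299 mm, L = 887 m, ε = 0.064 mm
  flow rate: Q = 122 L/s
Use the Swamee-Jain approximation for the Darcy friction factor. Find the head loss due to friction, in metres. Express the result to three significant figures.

h_f ≈ 7.34 m

V = 4Q/(πD²) = 4·0.122/(π·0.299²) = 1.738 m/s
Re = VD/ν = 1.738·0.299/1.41×10^-6 = 3.68×10^5 → turbulent
ε/D = 0.064/299 = 2.14×10^-4
Swamee-Jain: f = 0.01608
h_f = f(L/D)V²/(2g) = 0.01608·(887/0.299)·1.738²/(2·9.81) = 7.339 m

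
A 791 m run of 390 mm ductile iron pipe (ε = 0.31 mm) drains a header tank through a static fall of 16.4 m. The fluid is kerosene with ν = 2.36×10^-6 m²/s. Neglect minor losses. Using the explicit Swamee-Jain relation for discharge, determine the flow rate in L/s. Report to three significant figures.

Q ≈ 342 L/s

Swamee-Jain (Type II): Q = -0.965·√(gD⁵h_f/L)·ln[ε/(3.7D) + √(3.17ν²L/(gD³h_f))]
√(gD⁵h_f/L) = √(9.81·0.390⁵·16.4/791) = 0.04284
ε/(3.7D) = 2.15×10^-4; √(3.17ν²L/(gD³h_f)) = 3.83×10^-5
Q = -0.965·0.04284·ln(2.531×10^-4) = 0.3424 m³/s
Check: V = 2.87 m/s, Re = 4.74×10^5, f = 0.01944, h_f = 16.5 m ≈ 16.4 m ✓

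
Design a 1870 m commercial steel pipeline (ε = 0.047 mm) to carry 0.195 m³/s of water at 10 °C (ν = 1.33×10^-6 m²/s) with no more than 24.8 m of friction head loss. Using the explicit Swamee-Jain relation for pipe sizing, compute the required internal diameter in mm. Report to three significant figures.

D ≈ 326 mm

Swamee-Jain (Type III): D = 0.66·[ε^1.25·(LQ²/(gh_f))^4.75 + ν·Q^9.4·(L/(gh_f))^5.2]^0.04
LQ²/(gh_f) = 0.2923; L/(gh_f) = 7.686
Term 1 = ε^1.25·(…)^4.75 = 1.13×10^-8; Term 2 = ν·Q^9.4·(…)^5.2 = 1.14×10^-8
D = 0.66·(1.13×10^-8 + 1.14×10^-8)^0.04 = 0.3264 m = 326 mm
Check: V = 2.33 m/s, Re = 5.72×10^5, f = 0.01476, h_f = 23.4 m ≈ 24.8 m ✓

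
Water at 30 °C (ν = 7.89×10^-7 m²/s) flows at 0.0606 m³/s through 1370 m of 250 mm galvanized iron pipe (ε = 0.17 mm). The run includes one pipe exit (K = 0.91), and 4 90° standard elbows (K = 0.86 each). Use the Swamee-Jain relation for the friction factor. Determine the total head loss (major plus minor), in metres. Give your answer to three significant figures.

H_L ≈ 8.44 m

V = 4Q/(πD²) = 1.235 m/s; V²/2g = 0.07768 m
Re = 3.91×10^5, ε/D = 6.80×10^-4 → f = 0.01902 (Swamee-Jain)
Major: h_f = f(L/D)·V²/2g = 0.01902·5480·0.07768 = 8.097 m
Minor: ΣK = 4.35; h_m = ΣK·V²/2g = 0.3379 m
Total H_L = 8.097 + 0.3379 = 8.435 m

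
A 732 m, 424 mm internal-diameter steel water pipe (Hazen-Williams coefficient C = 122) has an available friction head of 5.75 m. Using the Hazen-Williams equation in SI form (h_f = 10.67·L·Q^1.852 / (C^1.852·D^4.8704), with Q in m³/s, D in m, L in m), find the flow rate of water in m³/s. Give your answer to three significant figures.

Rearranging: Q = [h_f·C^1.852·D^4.8704 / (10.67·L)]^(1/1.852)
Q = [5.75·122^1.852·0.424^4.8704 / (10.67·732)]^0.540 = 0.2598 m³/s

Q ≈ 0.260 m³/s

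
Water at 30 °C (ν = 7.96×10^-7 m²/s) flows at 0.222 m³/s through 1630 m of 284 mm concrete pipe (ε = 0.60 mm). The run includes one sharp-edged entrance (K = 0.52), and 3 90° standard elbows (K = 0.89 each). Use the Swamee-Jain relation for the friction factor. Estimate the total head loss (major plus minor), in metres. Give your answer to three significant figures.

H_L ≈ 88.1 m

V = 4Q/(πD²) = 3.505 m/s; V²/2g = 0.6260 m
Re = 1.25×10^6, ε/D = 0.00211 → f = 0.02397 (Swamee-Jain)
Major: h_f = f(L/D)·V²/2g = 0.02397·5739·0.6260 = 86.12 m
Minor: ΣK = 3.19; h_m = ΣK·V²/2g = 1.997 m
Total H_L = 86.12 + 1.997 = 88.12 m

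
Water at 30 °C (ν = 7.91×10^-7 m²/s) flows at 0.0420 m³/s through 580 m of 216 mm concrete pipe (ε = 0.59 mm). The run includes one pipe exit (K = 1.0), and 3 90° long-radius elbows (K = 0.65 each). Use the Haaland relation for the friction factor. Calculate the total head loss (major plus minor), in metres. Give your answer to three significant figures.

V = 4Q/(πD²) = 1.146 m/s; V²/2g = 0.06696 m
Re = 3.13×10^5, ε/D = 0.00273 → f = 0.02595 (Haaland)
Major: h_f = f(L/D)·V²/2g = 0.02595·2685·0.06696 = 4.666 m
Minor: ΣK = 2.95; h_m = ΣK·V²/2g = 0.1975 m
Total H_L = 4.666 + 0.1975 = 4.864 m

H_L ≈ 4.86 m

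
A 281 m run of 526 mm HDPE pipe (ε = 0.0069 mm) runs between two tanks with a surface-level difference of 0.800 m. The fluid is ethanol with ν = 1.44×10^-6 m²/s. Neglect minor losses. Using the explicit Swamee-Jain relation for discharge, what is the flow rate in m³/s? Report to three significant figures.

Swamee-Jain (Type II): Q = -0.965·√(gD⁵h_f/L)·ln[ε/(3.7D) + √(3.17ν²L/(gD³h_f))]
√(gD⁵h_f/L) = √(9.81·0.526⁵·0.800/281) = 0.03353
ε/(3.7D) = 3.55×10^-6; √(3.17ν²L/(gD³h_f)) = 4.02×10^-5
Q = -0.965·0.03353·ln(4.376×10^-5) = 0.3248 m³/s
Check: V = 1.49 m/s, Re = 5.46×10^5, f = 0.01311, h_f = 0.797 m ≈ 0.800 m ✓

Q ≈ 0.325 m³/s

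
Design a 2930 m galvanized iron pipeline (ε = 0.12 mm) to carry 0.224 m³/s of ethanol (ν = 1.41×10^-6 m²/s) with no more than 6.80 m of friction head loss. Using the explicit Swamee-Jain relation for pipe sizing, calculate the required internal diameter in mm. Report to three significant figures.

Swamee-Jain (Type III): D = 0.66·[ε^1.25·(LQ²/(gh_f))^4.75 + ν·Q^9.4·(L/(gh_f))^5.2]^0.04
LQ²/(gh_f) = 2.204; L/(gh_f) = 43.92
Term 1 = ε^1.25·(…)^4.75 = 5.36×10^-4; Term 2 = ν·Q^9.4·(…)^5.2 = 3.83×10^-4
D = 0.66·(5.36×10^-4 + 3.83×10^-4)^0.04 = 0.4990 m = 499 mm
Check: V = 1.15 m/s, Re = 4.05×10^5, f = 0.01616, h_f = 6.34 m ≈ 6.80 m ✓

D ≈ 499 mm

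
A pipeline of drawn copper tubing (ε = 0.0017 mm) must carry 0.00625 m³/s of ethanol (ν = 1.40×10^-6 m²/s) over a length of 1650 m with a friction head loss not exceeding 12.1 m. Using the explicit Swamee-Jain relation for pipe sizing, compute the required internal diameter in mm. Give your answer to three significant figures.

D ≈ 98.7 mm

Swamee-Jain (Type III): D = 0.66·[ε^1.25·(LQ²/(gh_f))^4.75 + ν·Q^9.4·(L/(gh_f))^5.2]^0.04
LQ²/(gh_f) = 5.430×10^-4; L/(gh_f) = 13.90
Term 1 = ε^1.25·(…)^4.75 = 1.90×10^-23; Term 2 = ν·Q^9.4·(…)^5.2 = 2.35×10^-21
D = 0.66·(1.90×10^-23 + 2.35×10^-21)^0.04 = 0.09875 m = 98.7 mm
Check: V = 0.816 m/s, Re = 5.76×10^4, f = 0.02019, h_f = 11.5 m ≈ 12.1 m ✓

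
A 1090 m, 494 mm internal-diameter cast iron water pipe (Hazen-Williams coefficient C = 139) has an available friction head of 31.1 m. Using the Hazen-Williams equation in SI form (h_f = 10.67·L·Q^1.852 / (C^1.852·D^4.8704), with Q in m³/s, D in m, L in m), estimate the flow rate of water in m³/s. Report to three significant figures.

Q ≈ 0.888 m³/s

Rearranging: Q = [h_f·C^1.852·D^4.8704 / (10.67·L)]^(1/1.852)
Q = [31.1·139^1.852·0.494^4.8704 / (10.67·1090)]^0.540 = 0.8879 m³/s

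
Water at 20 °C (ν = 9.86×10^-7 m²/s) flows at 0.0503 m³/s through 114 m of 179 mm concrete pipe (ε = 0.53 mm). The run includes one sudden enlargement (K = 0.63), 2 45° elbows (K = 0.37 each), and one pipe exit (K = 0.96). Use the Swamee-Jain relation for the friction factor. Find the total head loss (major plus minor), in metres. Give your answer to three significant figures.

H_L ≈ 3.92 m

V = 4Q/(πD²) = 1.999 m/s; V²/2g = 0.2036 m
Re = 3.63×10^5, ε/D = 0.00296 → f = 0.02658 (Swamee-Jain)
Major: h_f = f(L/D)·V²/2g = 0.02658·636.9·0.2036 = 3.447 m
Minor: ΣK = 2.33; h_m = ΣK·V²/2g = 0.4745 m
Total H_L = 3.447 + 0.4745 = 3.921 m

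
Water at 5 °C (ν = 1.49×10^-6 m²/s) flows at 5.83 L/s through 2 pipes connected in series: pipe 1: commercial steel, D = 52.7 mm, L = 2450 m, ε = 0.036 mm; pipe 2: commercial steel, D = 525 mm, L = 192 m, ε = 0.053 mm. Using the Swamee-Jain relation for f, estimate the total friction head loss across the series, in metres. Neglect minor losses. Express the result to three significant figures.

H ≈ 361 m

Pipe 1: V = 2.673 m/s, Re = 9.45×10^4, ε/D = 6.83×10^-4, f = 0.02131, h_1 = f(L/D)V²/2g = 360.7 m
Pipe 2: V = 0.02693 m/s, Re = 9490, ε/D = 1.01×10^-4, f = 0.03160, h_2 = f(L/D)V²/2g = 4.272×10^-4 m
Series → Q common, losses add: H = Σh = 360.7 m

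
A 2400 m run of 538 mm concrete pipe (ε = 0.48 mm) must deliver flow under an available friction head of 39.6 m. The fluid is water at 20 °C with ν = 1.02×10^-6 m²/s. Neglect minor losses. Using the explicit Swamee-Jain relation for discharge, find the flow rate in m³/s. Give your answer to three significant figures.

Q ≈ 0.683 m³/s

Swamee-Jain (Type II): Q = -0.965·√(gD⁵h_f/L)·ln[ε/(3.7D) + √(3.17ν²L/(gD³h_f))]
√(gD⁵h_f/L) = √(9.81·0.538⁵·39.6/2400) = 0.08541
ε/(3.7D) = 2.41×10^-4; √(3.17ν²L/(gD³h_f)) = 1.14×10^-5
Q = -0.965·0.08541·ln(2.526×10^-4) = 0.6828 m³/s
Check: V = 3.00 m/s, Re = 1.58×10^6, f = 0.01938, h_f = 39.8 m ≈ 39.6 m ✓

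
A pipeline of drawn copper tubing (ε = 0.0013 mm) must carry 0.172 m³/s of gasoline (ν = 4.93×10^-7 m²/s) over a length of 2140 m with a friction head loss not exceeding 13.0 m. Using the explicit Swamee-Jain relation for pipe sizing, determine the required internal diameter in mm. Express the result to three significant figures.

D ≈ 343 mm

Swamee-Jain (Type III): D = 0.66·[ε^1.25·(LQ²/(gh_f))^4.75 + ν·Q^9.4·(L/(gh_f))^5.2]^0.04
LQ²/(gh_f) = 0.4964; L/(gh_f) = 16.78
Term 1 = ε^1.25·(…)^4.75 = 1.58×10^-9; Term 2 = ν·Q^9.4·(…)^5.2 = 7.51×10^-8
D = 0.66·(1.58×10^-9 + 7.51×10^-8)^0.04 = 0.3427 m = 343 mm
Check: V = 1.86 m/s, Re = 1.30×10^6, f = 0.01123, h_f = 12.4 m ≈ 13.0 m ✓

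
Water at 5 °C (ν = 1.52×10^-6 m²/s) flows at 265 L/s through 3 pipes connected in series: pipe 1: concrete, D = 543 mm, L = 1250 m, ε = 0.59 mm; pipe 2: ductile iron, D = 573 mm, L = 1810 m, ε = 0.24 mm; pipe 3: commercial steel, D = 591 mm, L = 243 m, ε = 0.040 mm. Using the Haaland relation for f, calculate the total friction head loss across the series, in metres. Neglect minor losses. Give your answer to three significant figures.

Pipe 1: V = 1.144 m/s, Re = 4.09×10^5, ε/D = 0.00109, f = 0.02068, h_1 = f(L/D)V²/2g = 3.177 m
Pipe 2: V = 1.028 m/s, Re = 3.87×10^5, ε/D = 4.19×10^-4, f = 0.01728, h_2 = f(L/D)V²/2g = 2.939 m
Pipe 3: V = 0.9660 m/s, Re = 3.76×10^5, ε/D = 6.77×10^-5, f = 0.01445, h_3 = f(L/D)V²/2g = 0.2825 m
Series → Q common, losses add: H = Σh = 6.398 m

H ≈ 6.40 m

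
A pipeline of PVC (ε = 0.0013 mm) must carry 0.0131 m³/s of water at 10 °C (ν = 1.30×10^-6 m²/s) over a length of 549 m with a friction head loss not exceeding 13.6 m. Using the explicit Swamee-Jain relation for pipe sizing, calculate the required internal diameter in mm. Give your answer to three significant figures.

D ≈ 101 mm

Swamee-Jain (Type III): D = 0.66·[ε^1.25·(LQ²/(gh_f))^4.75 + ν·Q^9.4·(L/(gh_f))^5.2]^0.04
LQ²/(gh_f) = 7.062×10^-4; L/(gh_f) = 4.115
Term 1 = ε^1.25·(…)^4.75 = 4.73×10^-23; Term 2 = ν·Q^9.4·(…)^5.2 = 4.08×10^-21
D = 0.66·(4.73×10^-23 + 4.08×10^-21)^0.04 = 0.1010 m = 101 mm
Check: V = 1.64 m/s, Re = 1.27×10^5, f = 0.01709, h_f = 12.7 m ≈ 13.6 m ✓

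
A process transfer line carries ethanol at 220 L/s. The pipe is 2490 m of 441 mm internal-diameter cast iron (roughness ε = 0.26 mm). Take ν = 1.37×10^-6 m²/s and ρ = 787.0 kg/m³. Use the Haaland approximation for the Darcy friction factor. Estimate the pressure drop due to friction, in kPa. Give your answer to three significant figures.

V = 4Q/(πD²) = 4·0.220/(π·0.441²) = 1.440 m/s
Re = VD/ν = 1.440·0.441/1.37×10^-6 = 4.64×10^5 → turbulent
ε/D = 0.26/441 = 5.90×10^-4
Haaland: f = 0.01818
h_f = f(L/D)V²/(2g) = 0.01818·(2490/0.441)·1.440²/(2·9.81) = 10.85 m
Δp = ρg·h_f = 787.0·9.81·10.85 = 83.79 kPa

Δp ≈ 83.8 kPa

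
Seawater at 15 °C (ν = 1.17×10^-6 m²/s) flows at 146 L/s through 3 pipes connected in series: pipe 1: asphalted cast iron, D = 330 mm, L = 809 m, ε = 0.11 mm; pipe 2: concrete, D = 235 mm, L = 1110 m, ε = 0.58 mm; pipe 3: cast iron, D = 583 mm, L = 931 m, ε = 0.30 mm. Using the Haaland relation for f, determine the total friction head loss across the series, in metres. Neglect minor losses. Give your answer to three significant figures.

Pipe 1: V = 1.707 m/s, Re = 4.81×10^5, ε/D = 3.33×10^-4, f = 0.01645, h_1 = f(L/D)V²/2g = 5.991 m
Pipe 2: V = 3.366 m/s, Re = 6.76×10^5, ε/D = 0.00247, f = 0.02504, h_2 = f(L/D)V²/2g = 68.31 m
Pipe 3: V = 0.5469 m/s, Re = 2.73×10^5, ε/D = 5.15×10^-4, f = 0.01827, h_3 = f(L/D)V²/2g = 0.4449 m
Series → Q common, losses add: H = Σh = 74.75 m

H ≈ 74.7 m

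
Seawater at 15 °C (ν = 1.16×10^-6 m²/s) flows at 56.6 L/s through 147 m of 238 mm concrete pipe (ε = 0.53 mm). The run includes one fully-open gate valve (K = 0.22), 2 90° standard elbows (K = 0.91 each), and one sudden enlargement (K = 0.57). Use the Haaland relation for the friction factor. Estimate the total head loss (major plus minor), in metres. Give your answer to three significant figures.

H_L ≈ 1.47 m

V = 4Q/(πD²) = 1.272 m/s; V²/2g = 0.08250 m
Re = 2.61×10^5, ε/D = 0.00223 → f = 0.02472 (Haaland)
Major: h_f = f(L/D)·V²/2g = 0.02472·617.6·0.08250 = 1.259 m
Minor: ΣK = 2.61; h_m = ΣK·V²/2g = 0.2153 m
Total H_L = 1.259 + 0.2153 = 1.475 m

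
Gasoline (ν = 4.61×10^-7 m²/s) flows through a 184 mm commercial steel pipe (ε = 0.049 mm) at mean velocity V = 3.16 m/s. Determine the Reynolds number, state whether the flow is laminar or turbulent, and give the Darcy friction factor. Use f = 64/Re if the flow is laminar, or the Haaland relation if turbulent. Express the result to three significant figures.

Re = VD/ν = 3.160·0.184/4.61×10^-7 = 1.26×10^6
Re > 4000 → turbulent; ε/D = 2.66×10^-4
Haaland: f = 0.01515

Re ≈ 1.26×10^6; turbulent; f ≈ 0.0152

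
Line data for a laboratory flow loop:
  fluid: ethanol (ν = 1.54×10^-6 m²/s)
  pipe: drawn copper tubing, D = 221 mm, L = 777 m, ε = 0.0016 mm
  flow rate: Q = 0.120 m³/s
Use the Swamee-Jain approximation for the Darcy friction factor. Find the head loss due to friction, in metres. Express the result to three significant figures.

V = 4Q/(πD²) = 4·0.120/(π·0.221²) = 3.128 m/s
Re = VD/ν = 3.128·0.221/1.54×10^-6 = 4.49×10^5 → turbulent
ε/D = 0.0016/221 = 7.24×10^-6
Swamee-Jain: f = 0.01346
h_f = f(L/D)V²/(2g) = 0.01346·(777/0.221)·3.128²/(2·9.81) = 23.60 m

h_f ≈ 23.6 m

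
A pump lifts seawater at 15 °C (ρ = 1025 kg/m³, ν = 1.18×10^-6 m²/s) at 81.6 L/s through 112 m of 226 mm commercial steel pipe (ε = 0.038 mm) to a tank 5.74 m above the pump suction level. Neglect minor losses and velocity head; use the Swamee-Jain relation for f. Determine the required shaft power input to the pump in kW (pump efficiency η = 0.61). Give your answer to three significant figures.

P_shaft ≈ 9.91 kW

V = 4Q/(πD²) = 2.034 m/s; Re = 3.90×10^5; ε/D = 1.68×10^-4; f = 0.01558
h_f = f(L/D)V²/2g = 1.629 m
Total head H = z + h_f = 5.74 + 1.629 = 7.369 m
P_hyd = ρgQH = 1025·9.81·0.0816·7.369 = 6.046 kW
P_shaft = P_hyd/η = 6.046/0.61 = 9.912 kW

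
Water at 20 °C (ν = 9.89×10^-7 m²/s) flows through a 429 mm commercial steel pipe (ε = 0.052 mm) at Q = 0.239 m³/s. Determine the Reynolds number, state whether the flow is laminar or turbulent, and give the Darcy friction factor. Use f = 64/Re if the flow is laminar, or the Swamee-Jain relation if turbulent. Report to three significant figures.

Re ≈ 7.17×10^5; turbulent; f ≈ 0.0142

V = 4Q/(πD²) = 1.653 m/s
Re = VD/ν = 1.653·0.429/9.89×10^-7 = 7.17×10^5
Re > 4000 → turbulent; ε/D = 1.21×10^-4
Swamee-Jain: f = 0.01419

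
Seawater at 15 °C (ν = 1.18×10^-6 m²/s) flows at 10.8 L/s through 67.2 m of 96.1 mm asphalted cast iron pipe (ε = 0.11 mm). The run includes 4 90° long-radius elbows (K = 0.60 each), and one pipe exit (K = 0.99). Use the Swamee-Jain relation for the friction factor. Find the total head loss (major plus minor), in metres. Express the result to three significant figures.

H_L ≈ 2.16 m

V = 4Q/(πD²) = 1.489 m/s; V²/2g = 0.1130 m
Re = 1.21×10^5, ε/D = 0.00114 → f = 0.02247 (Swamee-Jain)
Major: h_f = f(L/D)·V²/2g = 0.02247·699.3·0.1130 = 1.776 m
Minor: ΣK = 3.39; h_m = ΣK·V²/2g = 0.3831 m
Total H_L = 1.776 + 0.3831 = 2.159 m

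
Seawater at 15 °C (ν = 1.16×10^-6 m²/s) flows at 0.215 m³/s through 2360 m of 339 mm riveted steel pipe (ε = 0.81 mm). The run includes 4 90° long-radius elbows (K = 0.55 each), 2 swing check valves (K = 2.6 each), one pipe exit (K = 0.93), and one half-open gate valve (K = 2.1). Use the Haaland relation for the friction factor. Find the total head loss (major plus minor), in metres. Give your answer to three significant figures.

H_L ≈ 53.0 m

V = 4Q/(πD²) = 2.382 m/s; V²/2g = 0.2892 m
Re = 6.96×10^5, ε/D = 0.00239 → f = 0.02482 (Haaland)
Major: h_f = f(L/D)·V²/2g = 0.02482·6962·0.2892 = 49.98 m
Minor: ΣK = 10.4; h_m = ΣK·V²/2g = 3.016 m
Total H_L = 49.98 + 3.016 = 52.99 m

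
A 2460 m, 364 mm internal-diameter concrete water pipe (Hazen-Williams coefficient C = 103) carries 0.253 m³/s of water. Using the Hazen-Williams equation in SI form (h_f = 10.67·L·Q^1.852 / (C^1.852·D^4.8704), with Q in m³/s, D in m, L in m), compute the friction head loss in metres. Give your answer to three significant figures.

h_f = 10.67·2460·0.253^1.852 / (103^1.852·0.364^4.8704) = 52.91 m

h_f ≈ 52.9 m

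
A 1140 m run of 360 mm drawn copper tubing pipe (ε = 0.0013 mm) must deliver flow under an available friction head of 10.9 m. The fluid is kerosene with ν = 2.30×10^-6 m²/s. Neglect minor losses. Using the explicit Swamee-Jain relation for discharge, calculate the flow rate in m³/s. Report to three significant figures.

Swamee-Jain (Type II): Q = -0.965·√(gD⁵h_f/L)·ln[ε/(3.7D) + √(3.17ν²L/(gD³h_f))]
√(gD⁵h_f/L) = √(9.81·0.360⁵·10.9/1140) = 0.02382
ε/(3.7D) = 9.76×10^-7; √(3.17ν²L/(gD³h_f)) = 6.19×10^-5
Q = -0.965·0.02382·ln(6.288×10^-5) = 0.2223 m³/s
Check: V = 2.18 m/s, Re = 3.42×10^5, f = 0.01407, h_f = 10.8 m ≈ 10.9 m ✓

Q ≈ 0.222 m³/s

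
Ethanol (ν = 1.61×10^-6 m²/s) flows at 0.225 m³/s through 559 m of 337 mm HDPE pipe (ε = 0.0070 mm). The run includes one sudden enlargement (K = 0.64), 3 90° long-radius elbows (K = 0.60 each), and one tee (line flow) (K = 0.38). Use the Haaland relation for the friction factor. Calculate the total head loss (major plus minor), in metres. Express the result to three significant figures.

H_L ≈ 8.01 m

V = 4Q/(πD²) = 2.523 m/s; V²/2g = 0.3243 m
Re = 5.28×10^5, ε/D = 2.08×10^-5 → f = 0.01319 (Haaland)
Major: h_f = f(L/D)·V²/2g = 0.01319·1659·0.3243 = 7.096 m
Minor: ΣK = 2.82; h_m = ΣK·V²/2g = 0.9146 m
Total H_L = 7.096 + 0.9146 = 8.011 m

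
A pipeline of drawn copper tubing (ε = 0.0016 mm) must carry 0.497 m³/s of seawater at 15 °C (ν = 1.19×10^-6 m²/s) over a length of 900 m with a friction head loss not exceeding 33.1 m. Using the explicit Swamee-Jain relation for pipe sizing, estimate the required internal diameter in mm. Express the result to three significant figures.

Swamee-Jain (Type III): D = 0.66·[ε^1.25·(LQ²/(gh_f))^4.75 + ν·Q^9.4·(L/(gh_f))^5.2]^0.04
LQ²/(gh_f) = 0.6846; L/(gh_f) = 2.772
Term 1 = ε^1.25·(…)^4.75 = 9.41×10^-9; Term 2 = ν·Q^9.4·(…)^5.2 = 3.34×10^-7
D = 0.66·(9.41×10^-9 + 3.34×10^-7)^0.04 = 0.3639 m = 364 mm
Check: V = 4.78 m/s, Re = 1.46×10^6, f = 0.01104, h_f = 31.8 m ≈ 33.1 m ✓

D ≈ 364 mm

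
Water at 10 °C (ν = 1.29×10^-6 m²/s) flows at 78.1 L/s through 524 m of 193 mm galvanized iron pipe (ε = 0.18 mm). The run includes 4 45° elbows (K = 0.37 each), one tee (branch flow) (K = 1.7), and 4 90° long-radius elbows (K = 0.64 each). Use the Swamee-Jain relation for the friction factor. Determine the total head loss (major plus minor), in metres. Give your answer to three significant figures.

H_L ≈ 22.0 m

V = 4Q/(πD²) = 2.670 m/s; V²/2g = 0.3632 m
Re = 3.99×10^5, ε/D = 9.33×10^-4 → f = 0.02021 (Swamee-Jain)
Major: h_f = f(L/D)·V²/2g = 0.02021·2715·0.3632 = 19.94 m
Minor: ΣK = 5.74; h_m = ΣK·V²/2g = 2.085 m
Total H_L = 19.94 + 2.085 = 22.02 m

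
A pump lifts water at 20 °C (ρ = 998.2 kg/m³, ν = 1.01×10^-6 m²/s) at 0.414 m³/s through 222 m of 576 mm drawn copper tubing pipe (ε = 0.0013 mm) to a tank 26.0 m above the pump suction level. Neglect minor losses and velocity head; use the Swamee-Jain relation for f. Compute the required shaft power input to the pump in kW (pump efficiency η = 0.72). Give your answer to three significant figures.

V = 4Q/(πD²) = 1.589 m/s; Re = 9.06×10^5; ε/D = 2.26×10^-6; f = 0.01186
h_f = f(L/D)V²/2g = 0.5879 m
Total head H = z + h_f = 26.0 + 0.5879 = 26.59 m
P_hyd = ρgQH = 998.2·9.81·0.414·26.59 = 107.8 kW
P_shaft = P_hyd/η = 107.8/0.72 = 149.7 kW

P_shaft ≈ 150 kW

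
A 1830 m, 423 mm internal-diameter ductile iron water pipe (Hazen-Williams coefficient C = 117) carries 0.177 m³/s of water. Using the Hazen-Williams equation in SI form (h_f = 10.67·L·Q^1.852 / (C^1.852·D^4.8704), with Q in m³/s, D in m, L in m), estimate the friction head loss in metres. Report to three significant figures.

h_f = 10.67·1830·0.177^1.852 / (117^1.852·0.423^4.8704) = 7.717 m

h_f ≈ 7.72 m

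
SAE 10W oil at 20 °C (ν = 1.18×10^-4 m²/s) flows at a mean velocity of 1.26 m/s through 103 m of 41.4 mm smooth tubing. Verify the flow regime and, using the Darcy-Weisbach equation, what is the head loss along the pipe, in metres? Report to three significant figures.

Re = VD/ν = 1.26·0.04140/1.18×10^-4 = 442 → laminar (Re < 2300)
f = 64/Re = 0.1448
h_f = f(L/D)V²/(2g) = 0.1448·(103/0.04140)·1.26²/(2·9.81) = 29.15 m

h_f ≈ 29.1 m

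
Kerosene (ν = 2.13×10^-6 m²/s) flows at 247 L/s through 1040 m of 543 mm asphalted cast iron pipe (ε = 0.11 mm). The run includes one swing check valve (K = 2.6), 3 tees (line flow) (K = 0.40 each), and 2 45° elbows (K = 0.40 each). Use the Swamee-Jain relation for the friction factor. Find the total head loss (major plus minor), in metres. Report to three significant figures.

H_L ≈ 2.10 m

V = 4Q/(πD²) = 1.067 m/s; V²/2g = 0.05799 m
Re = 2.72×10^5, ε/D = 2.03×10^-4 → f = 0.01651 (Swamee-Jain)
Major: h_f = f(L/D)·V²/2g = 0.01651·1915·0.05799 = 1.834 m
Minor: ΣK = 4.60; h_m = ΣK·V²/2g = 0.2667 m
Total H_L = 1.834 + 0.2667 = 2.101 m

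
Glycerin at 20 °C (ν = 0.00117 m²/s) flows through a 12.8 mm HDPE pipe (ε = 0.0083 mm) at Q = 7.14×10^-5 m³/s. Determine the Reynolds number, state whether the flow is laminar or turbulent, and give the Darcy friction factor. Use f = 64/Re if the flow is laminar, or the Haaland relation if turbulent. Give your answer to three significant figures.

V = 4Q/(πD²) = 0.5549 m/s
Re = VD/ν = 0.5549·0.0128/0.00117 = 6.07
Re < 2300 → laminar → f = 64/Re = 10.54

Re ≈ 6.07; laminar; f = 64/Re ≈ 10.5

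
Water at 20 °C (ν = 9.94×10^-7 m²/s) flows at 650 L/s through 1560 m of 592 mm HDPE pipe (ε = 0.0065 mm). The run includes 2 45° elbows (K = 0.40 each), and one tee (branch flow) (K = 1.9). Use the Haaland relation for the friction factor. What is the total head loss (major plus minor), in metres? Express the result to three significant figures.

V = 4Q/(πD²) = 2.361 m/s; V²/2g = 0.2842 m
Re = 1.41×10^6, ε/D = 1.10×10^-5 → f = 0.01120 (Haaland)
Major: h_f = f(L/D)·V²/2g = 0.01120·2635·0.2842 = 8.390 m
Minor: ΣK = 2.70; h_m = ΣK·V²/2g = 0.7674 m
Total H_L = 8.390 + 0.7674 = 9.158 m

H_L ≈ 9.16 m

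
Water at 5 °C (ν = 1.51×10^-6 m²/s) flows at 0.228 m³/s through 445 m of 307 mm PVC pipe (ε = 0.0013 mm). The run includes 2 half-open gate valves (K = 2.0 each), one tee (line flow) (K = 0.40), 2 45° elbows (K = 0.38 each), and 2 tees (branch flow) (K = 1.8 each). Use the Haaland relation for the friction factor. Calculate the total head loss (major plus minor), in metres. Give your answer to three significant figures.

V = 4Q/(πD²) = 3.080 m/s; V²/2g = 0.4835 m
Re = 6.26×10^5, ε/D = 4.23×10^-6 → f = 0.01261 (Haaland)
Major: h_f = f(L/D)·V²/2g = 0.01261·1450·0.4835 = 8.836 m
Minor: ΣK = 8.76; h_m = ΣK·V²/2g = 4.236 m
Total H_L = 8.836 + 4.236 = 13.07 m

H_L ≈ 13.1 m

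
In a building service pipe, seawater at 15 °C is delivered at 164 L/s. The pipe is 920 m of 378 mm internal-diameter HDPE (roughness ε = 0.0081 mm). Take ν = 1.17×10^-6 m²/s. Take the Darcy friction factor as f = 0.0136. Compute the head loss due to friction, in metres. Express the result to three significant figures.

h_f ≈ 3.60 m

V = 4Q/(πD²) = 4·0.164/(π·0.378²) = 1.461 m/s
h_f = f(L/D)V²/(2g) = 0.01360·(920/0.378)·1.461²/(2·9.81) = 3.603 m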